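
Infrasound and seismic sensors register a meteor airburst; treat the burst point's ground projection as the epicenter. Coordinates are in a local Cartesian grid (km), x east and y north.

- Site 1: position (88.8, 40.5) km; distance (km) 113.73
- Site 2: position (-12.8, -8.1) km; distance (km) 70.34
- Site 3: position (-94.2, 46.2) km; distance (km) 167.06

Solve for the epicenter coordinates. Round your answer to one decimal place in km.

Circle about each station: (x − 88.8)² + (y − 40.5)² = 113.73²; (x + 12.8)² + (y + 8.1)² = 70.34²; (x + 94.2)² + (y − 46.2)² = 167.06².
Subtracting pairs of circle equations eliminates x²+y² and gives linear equations (the radical axes):
-203.2 x − 97.2 y = -1309.44
-366.0 x + 11.4 y = -13492.14
Solving the 2×2 system: x ≈ 35.0, y ≈ -59.7 km.
Check against Site 1 (with the unrounded x, y): √((x − 88.8)²+(y − 40.5)²) = 113.73 ≈ 113.73 km. ✓

x ≈ 35.0 km, y ≈ -59.7 km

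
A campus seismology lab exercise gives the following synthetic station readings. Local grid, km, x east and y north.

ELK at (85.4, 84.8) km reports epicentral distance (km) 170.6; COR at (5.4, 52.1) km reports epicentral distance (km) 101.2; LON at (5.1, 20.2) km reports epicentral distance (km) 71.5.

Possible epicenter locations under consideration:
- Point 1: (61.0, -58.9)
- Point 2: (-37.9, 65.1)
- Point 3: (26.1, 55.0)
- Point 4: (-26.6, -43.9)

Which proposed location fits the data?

Point 4

For each candidate, compare |candidate − station| to the reported distance:
Point 1: residuals ELK 24.8, COR 22.9, LON 25.4 → max 25.4 km
Point 2: residuals ELK 45.7, COR 56.0, LON 9.3 → max 56.0 km
Point 3: residuals ELK 104.2, COR 80.3, LON 30.9 → max 104.2 km
Point 4: residuals ELK 0.0, COR 0.0, LON 0.0 → max 0.0 km
Only Point 4 has all residuals ≈ 0.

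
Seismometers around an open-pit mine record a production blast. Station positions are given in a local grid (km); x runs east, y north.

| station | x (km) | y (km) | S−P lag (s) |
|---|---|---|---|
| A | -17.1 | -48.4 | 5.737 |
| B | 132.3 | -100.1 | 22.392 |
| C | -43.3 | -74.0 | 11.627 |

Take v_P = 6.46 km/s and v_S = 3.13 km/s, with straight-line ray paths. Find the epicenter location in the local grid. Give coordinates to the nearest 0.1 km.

(14.1, -32.9)

Distance from S−P lag: d = Δt · v_P v_S / (v_P − v_S) = Δt · (6.46·3.13)/(6.46−3.13) ≈ 6.0720·Δt.
So d_A = 34.84, d_B = 135.96, d_C = 70.60 km.
Circle about each station: (x + 17.1)² + (y + 48.4)² = 34.84²; (x − 132.3)² + (y + 100.1)² = 135.96²; (x + 43.3)² + (y + 74.0)² = 70.60².
Subtracting pairs of circle equations eliminates x²+y² and gives linear equations (the radical axes):
298.8 x − 103.4 y = 7617.03
-52.4 x − 51.2 y = 945.39
Solving the 2×2 system: x ≈ 14.1, y ≈ -32.9 km.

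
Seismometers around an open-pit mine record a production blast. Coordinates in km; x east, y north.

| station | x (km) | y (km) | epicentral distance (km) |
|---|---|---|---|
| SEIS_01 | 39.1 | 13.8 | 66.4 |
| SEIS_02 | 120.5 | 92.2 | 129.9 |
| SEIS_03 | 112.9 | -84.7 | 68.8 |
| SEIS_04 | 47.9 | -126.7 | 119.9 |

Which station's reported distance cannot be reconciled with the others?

Solve using three stations at a time. Using SEIS_01, SEIS_03, SEIS_04 (subtract circle equations pairwise → linear system) gives (x, y) ≈ (97.6, -17.6).
Distances from that point to each station vs reported:
  SEIS_01: calculated 66.4 vs reported 66.4 → residual 0.0 km
  SEIS_02: calculated 112.1 vs reported 129.9 → residual 17.8 km
  SEIS_03: calculated 68.8 vs reported 68.8 → residual 0.0 km
  SEIS_04: calculated 119.9 vs reported 119.9 → residual 0.0 km
SEIS_01, SEIS_03, SEIS_04 are mutually consistent (residuals ≈ 0); SEIS_02 is off by 17.8 km.

SEIS_02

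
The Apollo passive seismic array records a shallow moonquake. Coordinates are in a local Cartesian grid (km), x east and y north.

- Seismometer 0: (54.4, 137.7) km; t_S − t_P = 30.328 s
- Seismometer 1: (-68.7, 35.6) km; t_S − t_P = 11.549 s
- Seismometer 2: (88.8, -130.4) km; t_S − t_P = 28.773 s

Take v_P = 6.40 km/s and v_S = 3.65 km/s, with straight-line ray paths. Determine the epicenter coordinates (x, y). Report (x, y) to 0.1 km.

Distance from S−P lag: d = Δt · v_P v_S / (v_P − v_S) = Δt · (6.40·3.65)/(6.40−3.65) ≈ 8.4945·Δt.
So d_Seismometer 0 = 257.62, d_Seismometer 1 = 98.10, d_Seismometer 2 = 244.41 km.
Circle about each station: (x − 54.4)² + (y − 137.7)² = 257.62²; (x + 68.7)² + (y − 35.6)² = 98.10²; (x − 88.8)² + (y + 130.4)² = 244.41².
Subtracting the Seismometer 0 equation from the Seismometer 1 and Seismometer 2 equations removes the quadratic terms:
-246.2 x − 204.2 y = 40810.85
68.8 x − 536.2 y = 9600.77
Solving the 2×2 system: x ≈ -136.4, y ≈ -35.4 km.

x ≈ -136.4 km, y ≈ -35.4 km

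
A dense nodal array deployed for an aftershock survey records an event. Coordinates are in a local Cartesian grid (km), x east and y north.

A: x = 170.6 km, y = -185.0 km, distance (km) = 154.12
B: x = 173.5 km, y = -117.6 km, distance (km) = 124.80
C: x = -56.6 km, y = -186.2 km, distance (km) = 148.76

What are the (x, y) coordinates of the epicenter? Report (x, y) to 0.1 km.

(52.9, -85.5)

Circle about each station: (x − 170.6)² + (y + 185.0)² = 154.12²; (x − 173.5)² + (y + 117.6)² = 124.80²; (x + 56.6)² + (y + 186.2)² = 148.76².
Subtracting pairs of circle equations eliminates x²+y² and gives linear equations (the radical axes):
5.8 x + 134.8 y = -11219.42
-454.4 x − 2.4 y = -23831.92
Solving the 2×2 system: x ≈ 52.9, y ≈ -85.5 km.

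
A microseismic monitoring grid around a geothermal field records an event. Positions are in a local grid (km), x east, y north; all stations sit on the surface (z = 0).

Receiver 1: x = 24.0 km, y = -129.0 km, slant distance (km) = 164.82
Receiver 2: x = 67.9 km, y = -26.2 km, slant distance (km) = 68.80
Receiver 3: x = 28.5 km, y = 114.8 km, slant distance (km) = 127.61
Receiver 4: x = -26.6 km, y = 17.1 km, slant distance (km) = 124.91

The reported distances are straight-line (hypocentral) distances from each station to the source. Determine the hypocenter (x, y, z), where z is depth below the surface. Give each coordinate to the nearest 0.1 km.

Each station gives a sphere (x−x_i)² + (y−y_i)² + z² = d_i² (stations at z=0).
Subtracting the Receiver 1 sphere from Receiver 2 and Receiver 3: z² cancels, leaving linear equations in x and y:
87.8 x + 205.6 y = 10512.04
9.0 x + 487.6 y = 7655.61
Solving: x ≈ 86.709, y ≈ 14.100 km (keep extra digits for the depth step; rounded: 86.7, 14.1).
Then from the Receiver 1 sphere: z² = 164.82² − (x − 24.0)² − (y + 129.0)² with x = 86.709, y = 14.100, so z ≈ 52.494 ≈ 52.5 km.

x ≈ 86.7 km, y ≈ 14.1 km, depth ≈ 52.5 km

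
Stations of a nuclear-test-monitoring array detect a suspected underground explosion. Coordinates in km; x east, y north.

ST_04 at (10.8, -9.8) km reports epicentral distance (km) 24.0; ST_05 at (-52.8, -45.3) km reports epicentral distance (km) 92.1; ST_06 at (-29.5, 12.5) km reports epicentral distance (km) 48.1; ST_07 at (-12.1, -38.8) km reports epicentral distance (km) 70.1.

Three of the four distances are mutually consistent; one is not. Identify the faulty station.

ST_07

Solve using three stations at a time. Using ST_04, ST_05, ST_06 (subtract circle equations pairwise → linear system) gives (x, y) ≈ (18.6, 12.9).
Distances from that point to each station vs reported:
  ST_04: calculated 24.0 vs reported 24.0 → residual 0.0 km
  ST_05: calculated 92.1 vs reported 92.1 → residual 0.0 km
  ST_06: calculated 48.1 vs reported 48.1 → residual 0.0 km
  ST_07: calculated 60.1 vs reported 70.1 → residual 10.0 km
ST_04, ST_05, ST_06 are mutually consistent (residuals ≈ 0); ST_07 is off by 10.0 km.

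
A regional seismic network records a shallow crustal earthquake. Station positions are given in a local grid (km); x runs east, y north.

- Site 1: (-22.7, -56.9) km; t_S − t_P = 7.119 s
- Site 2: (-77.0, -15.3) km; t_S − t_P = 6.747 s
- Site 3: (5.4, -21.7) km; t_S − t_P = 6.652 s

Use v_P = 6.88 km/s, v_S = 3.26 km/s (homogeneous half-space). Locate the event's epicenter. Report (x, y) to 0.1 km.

Distance from S−P lag: d = Δt · v_P v_S / (v_P − v_S) = Δt · (6.88·3.26)/(6.88−3.26) ≈ 6.1958·Δt.
So d_Site 1 = 44.11, d_Site 2 = 41.80, d_Site 3 = 41.21 km.
Circle about each station: (x + 22.7)² + (y + 56.9)² = 44.11²; (x + 77.0)² + (y + 15.3)² = 41.80²; (x − 5.4)² + (y + 21.7)² = 41.21².
Subtracting pairs of circle equations eliminates x²+y² and gives linear equations (the radical axes):
-108.6 x + 83.2 y = 2608.64
56.2 x + 70.4 y = -3005.42
Solving the 2×2 system: x ≈ -35.2, y ≈ -14.6 km.
Check against Site 1 (with the unrounded x, y): √((x + 22.7)²+(y + 56.9)²) = 44.12 ≈ 44.11 km. ✓

x ≈ -35.2 km, y ≈ -14.6 km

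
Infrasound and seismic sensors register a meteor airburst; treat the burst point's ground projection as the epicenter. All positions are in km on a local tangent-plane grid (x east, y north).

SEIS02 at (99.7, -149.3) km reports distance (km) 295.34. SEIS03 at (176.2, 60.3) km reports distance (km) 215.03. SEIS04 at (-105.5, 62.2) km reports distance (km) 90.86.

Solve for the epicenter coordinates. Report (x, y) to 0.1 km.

(-31.7, 115.2)

Circle about each station: (x − 99.7)² + (y + 149.3)² = 295.34²; (x − 176.2)² + (y − 60.3)² = 215.03²; (x + 105.5)² + (y − 62.2)² = 90.86².
Subtracting pairs of circle equations eliminates x²+y² and gives linear equations (the radical axes):
153.0 x + 419.2 y = 43439.76
-410.4 x + 423.0 y = 61738.69
Solving the 2×2 system: x ≈ -31.7, y ≈ 115.2 km.
Check against SEIS02 (with the unrounded x, y): √((x − 99.7)²+(y + 149.3)²) = 295.34 ≈ 295.34 km. ✓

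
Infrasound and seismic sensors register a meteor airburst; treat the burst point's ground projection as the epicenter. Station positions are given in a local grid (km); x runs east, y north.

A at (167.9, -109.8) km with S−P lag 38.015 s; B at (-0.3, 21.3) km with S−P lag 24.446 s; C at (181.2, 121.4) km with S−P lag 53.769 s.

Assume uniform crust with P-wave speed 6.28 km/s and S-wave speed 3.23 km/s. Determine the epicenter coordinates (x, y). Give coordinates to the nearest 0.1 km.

-84.8 km east, -117.6 km north

Distance from S−P lag: d = Δt · v_P v_S / (v_P − v_S) = Δt · (6.28·3.23)/(6.28−3.23) ≈ 6.6506·Δt.
So d_A = 252.82, d_B = 162.58, d_C = 357.60 km.
Circle about each station: (x − 167.9)² + (y + 109.8)² = 252.82²; (x + 0.3)² + (y − 21.3)² = 162.58²; (x − 181.2)² + (y − 121.4)² = 357.60².
Subtracting the A equation from the B and C equations removes the quadratic terms:
-336.4 x + 262.2 y = -2306.97
26.6 x + 462.4 y = -56634.86
Solving the 2×2 system: x ≈ -84.8, y ≈ -117.6 km.
Check against A (with the unrounded x, y): √((x − 167.9)²+(y + 109.8)²) = 252.82 ≈ 252.82 km. ✓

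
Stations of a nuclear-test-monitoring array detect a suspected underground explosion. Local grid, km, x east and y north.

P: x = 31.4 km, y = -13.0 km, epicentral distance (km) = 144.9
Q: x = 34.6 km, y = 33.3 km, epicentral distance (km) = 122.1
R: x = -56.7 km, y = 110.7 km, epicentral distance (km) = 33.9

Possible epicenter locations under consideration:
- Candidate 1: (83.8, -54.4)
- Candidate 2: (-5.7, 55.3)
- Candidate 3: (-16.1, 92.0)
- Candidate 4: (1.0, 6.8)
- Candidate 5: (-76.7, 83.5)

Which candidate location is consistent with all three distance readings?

For each candidate, compare |candidate − station| to the reported distance:
Candidate 1: residuals P 78.1, Q 21.5, R 182.9 → max 182.9 km
Candidate 2: residuals P 67.2, Q 76.2, R 41.4 → max 76.2 km
Candidate 3: residuals P 29.7, Q 44.5, R 10.8 → max 44.5 km
Candidate 4: residuals P 108.6, Q 79.3, R 84.9 → max 108.6 km
Candidate 5: residuals P 0.0, Q 0.0, R 0.1 → max 0.1 km
Only Candidate 5 has all residuals ≈ 0.

Candidate 5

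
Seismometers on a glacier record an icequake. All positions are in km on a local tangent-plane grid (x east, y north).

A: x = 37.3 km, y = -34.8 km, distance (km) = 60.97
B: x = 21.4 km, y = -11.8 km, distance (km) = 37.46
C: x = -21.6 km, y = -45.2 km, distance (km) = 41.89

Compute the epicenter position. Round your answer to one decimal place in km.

(-15.2, -3.8)

Circle about each station: (x − 37.3)² + (y + 34.8)² = 60.97²; (x − 21.4)² + (y + 11.8)² = 37.46²; (x + 21.6)² + (y + 45.2)² = 41.89².
Subtracting the A equation from the B and C equations removes the quadratic terms:
-31.8 x + 46.0 y = 308.96
-117.8 x − 20.8 y = 1869.84
Solving the 2×2 system: x ≈ -15.2, y ≈ -3.8 km.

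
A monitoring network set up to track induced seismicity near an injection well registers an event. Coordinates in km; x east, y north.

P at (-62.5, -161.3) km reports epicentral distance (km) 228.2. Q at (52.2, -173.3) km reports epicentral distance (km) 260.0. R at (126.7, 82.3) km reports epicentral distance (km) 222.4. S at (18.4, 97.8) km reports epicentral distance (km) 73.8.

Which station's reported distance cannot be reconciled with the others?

R

Solve using three stations at a time. Using P, Q, S (subtract circle equations pairwise → linear system) gives (x, y) ≈ (-48.4, 66.5).
Distances from that point to each station vs reported:
  P: calculated 228.2 vs reported 228.2 → residual 0.0 km
  Q: calculated 260.0 vs reported 260.0 → residual 0.0 km
  R: calculated 175.8 vs reported 222.4 → residual 46.6 km
  S: calculated 73.8 vs reported 73.8 → residual 0.0 km
P, Q, S are mutually consistent (residuals ≈ 0); R is off by 46.6 km.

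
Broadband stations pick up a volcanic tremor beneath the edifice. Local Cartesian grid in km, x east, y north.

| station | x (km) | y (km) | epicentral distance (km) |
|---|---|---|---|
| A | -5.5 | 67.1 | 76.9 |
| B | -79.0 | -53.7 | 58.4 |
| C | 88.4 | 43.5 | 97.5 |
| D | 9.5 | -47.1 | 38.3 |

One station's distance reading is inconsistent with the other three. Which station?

Solve using three stations at a time. Using A, C, D (subtract circle equations pairwise → linear system) gives (x, y) ≈ (6.2, -8.9).
Distances from that point to each station vs reported:
  A: calculated 76.9 vs reported 76.9 → residual 0.0 km
  B: calculated 96.2 vs reported 58.4 → residual 37.8 km
  C: calculated 97.5 vs reported 97.5 → residual 0.0 km
  D: calculated 38.3 vs reported 38.3 → residual 0.0 km
A, C, D are mutually consistent (residuals ≈ 0); B is off by 37.8 km.

B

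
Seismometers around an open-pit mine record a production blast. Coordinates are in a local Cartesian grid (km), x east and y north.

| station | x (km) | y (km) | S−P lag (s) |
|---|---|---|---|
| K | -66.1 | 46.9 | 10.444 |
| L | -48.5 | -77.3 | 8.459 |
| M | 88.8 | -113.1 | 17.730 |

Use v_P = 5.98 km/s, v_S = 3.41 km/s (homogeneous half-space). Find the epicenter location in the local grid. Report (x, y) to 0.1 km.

Distance from S−P lag: d = Δt · v_P v_S / (v_P − v_S) = Δt · (5.98·3.41)/(5.98−3.41) ≈ 7.9346·Δt.
So d_K = 82.87, d_L = 67.12, d_M = 140.68 km.
Circle about each station: (x + 66.1)² + (y − 46.9)² = 82.87²; (x + 48.5)² + (y + 77.3)² = 67.12²; (x − 88.8)² + (y + 113.1)² = 140.68².
Subtracting the K equation from the L and M equations removes the quadratic terms:
35.2 x − 248.4 y = 4121.06
309.8 x − 320.0 y = 1184.80
Solving the 2×2 system: x ≈ -15.6, y ≈ -18.8 km.

-15.6 km east, -18.8 km north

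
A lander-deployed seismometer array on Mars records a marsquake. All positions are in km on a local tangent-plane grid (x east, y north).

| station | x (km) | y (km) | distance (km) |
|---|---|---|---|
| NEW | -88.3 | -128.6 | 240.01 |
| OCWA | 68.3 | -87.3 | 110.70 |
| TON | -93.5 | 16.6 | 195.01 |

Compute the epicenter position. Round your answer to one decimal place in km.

x ≈ 101.5 km, y ≈ 18.3 km

Circle about each station: (x + 88.3)² + (y + 128.6)² = 240.01²; (x − 68.3)² + (y + 87.3)² = 110.70²; (x + 93.5)² + (y − 16.6)² = 195.01².
Subtracting the NEW equation from the OCWA and TON equations removes the quadratic terms:
313.2 x + 82.6 y = 33301.64
-10.4 x + 290.4 y = 4258.86
Solving the 2×2 system: x ≈ 101.5, y ≈ 18.3 km.
Check against NEW (with the unrounded x, y): √((x + 88.3)²+(y + 128.6)²) = 240.01 ≈ 240.01 km. ✓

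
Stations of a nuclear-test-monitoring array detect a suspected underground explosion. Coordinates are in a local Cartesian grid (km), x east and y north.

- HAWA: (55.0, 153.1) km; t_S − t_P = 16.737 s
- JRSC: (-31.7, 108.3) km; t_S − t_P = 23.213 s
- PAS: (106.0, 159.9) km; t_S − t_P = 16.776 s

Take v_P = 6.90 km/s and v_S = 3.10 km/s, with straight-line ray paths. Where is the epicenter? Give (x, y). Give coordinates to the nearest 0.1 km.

x ≈ 92.1 km, y ≈ 66.5 km

Distance from S−P lag: d = Δt · v_P v_S / (v_P − v_S) = Δt · (6.90·3.10)/(6.90−3.10) ≈ 5.6289·Δt.
So d_HAWA = 94.21, d_JRSC = 130.66, d_PAS = 94.43 km.
Circle about each station: (x − 55.0)² + (y − 153.1)² = 94.21²; (x + 31.7)² + (y − 108.3)² = 130.66²; (x − 106.0)² + (y − 159.9)² = 94.43².
Subtracting pairs of circle equations eliminates x²+y² and gives linear equations (the radical axes):
-173.4 x − 89.6 y = -21927.34
102.0 x + 13.6 y = 10297.90
Solving the 2×2 system: x ≈ 92.1, y ≈ 66.5 km.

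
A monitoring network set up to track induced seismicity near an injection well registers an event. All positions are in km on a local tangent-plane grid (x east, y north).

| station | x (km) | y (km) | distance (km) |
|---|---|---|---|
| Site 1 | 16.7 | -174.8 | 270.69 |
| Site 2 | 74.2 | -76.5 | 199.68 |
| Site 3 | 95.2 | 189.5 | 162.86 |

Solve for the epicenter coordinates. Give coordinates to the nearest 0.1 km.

Circle about each station: (x − 16.7)² + (y + 174.8)² = 270.69²; (x − 74.2)² + (y + 76.5)² = 199.68²; (x − 95.2)² + (y − 189.5)² = 162.86².
Subtracting pairs of circle equations eliminates x²+y² and gives linear equations (the radical axes):
115.0 x + 196.6 y = 13924.93
157.0 x + 728.6 y = 60889.06
Solving the 2×2 system: x ≈ -34.5, y ≈ 91.0 km.
Check against Site 1 (with the unrounded x, y): √((x − 16.7)²+(y + 174.8)²) = 270.68 ≈ 270.69 km. ✓

-34.5 km east, 91.0 km north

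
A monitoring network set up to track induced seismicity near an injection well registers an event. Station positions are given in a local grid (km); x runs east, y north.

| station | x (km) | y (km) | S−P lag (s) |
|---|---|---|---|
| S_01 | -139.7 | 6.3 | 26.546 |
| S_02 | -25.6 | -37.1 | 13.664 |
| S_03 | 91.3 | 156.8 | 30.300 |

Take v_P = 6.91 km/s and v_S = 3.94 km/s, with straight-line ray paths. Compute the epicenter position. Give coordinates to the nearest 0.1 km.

68.3 km east, -120.0 km north

Distance from S−P lag: d = Δt · v_P v_S / (v_P − v_S) = Δt · (6.91·3.94)/(6.91−3.94) ≈ 9.1668·Δt.
So d_S_01 = 243.34, d_S_02 = 125.26, d_S_03 = 277.75 km.
Circle about each station: (x + 139.7)² + (y − 6.3)² = 243.34²; (x + 25.6)² + (y + 37.1)² = 125.26²; (x − 91.3)² + (y − 156.8)² = 277.75².
Subtracting pairs of circle equations eliminates x²+y² and gives linear equations (the radical axes):
228.2 x − 86.8 y = 26000.28
462.0 x + 301.0 y = -4564.56
Solving the 2×2 system: x ≈ 68.3, y ≈ -120.0 km.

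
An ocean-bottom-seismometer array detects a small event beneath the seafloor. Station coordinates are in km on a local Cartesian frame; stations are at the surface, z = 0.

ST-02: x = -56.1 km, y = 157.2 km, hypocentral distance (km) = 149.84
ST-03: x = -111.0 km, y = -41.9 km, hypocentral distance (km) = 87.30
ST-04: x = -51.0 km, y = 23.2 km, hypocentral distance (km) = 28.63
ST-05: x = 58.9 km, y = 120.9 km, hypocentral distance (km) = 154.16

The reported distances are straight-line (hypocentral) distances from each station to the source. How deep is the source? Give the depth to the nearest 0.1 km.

z ≈ 24.6 km

Each station gives a sphere (x−x_i)² + (y−y_i)² + z² = d_i² (stations at z=0).
Subtracting the ST-02 sphere from ST-03 and ST-04: z² cancels, leaving linear equations in x and y:
-109.8 x − 398.2 y = 1048.30
10.2 x − 268.0 y = -3087.46
Solving: x ≈ -45.102, y ≈ 9.804 km (keep extra digits for the depth step; rounded: -45.1, 9.8).
Then from the ST-02 sphere: z² = 149.84² − (x + 56.1)² − (y − 157.2)² with x = -45.102, y = 9.804, so z ≈ 24.607 ≈ 24.6 km.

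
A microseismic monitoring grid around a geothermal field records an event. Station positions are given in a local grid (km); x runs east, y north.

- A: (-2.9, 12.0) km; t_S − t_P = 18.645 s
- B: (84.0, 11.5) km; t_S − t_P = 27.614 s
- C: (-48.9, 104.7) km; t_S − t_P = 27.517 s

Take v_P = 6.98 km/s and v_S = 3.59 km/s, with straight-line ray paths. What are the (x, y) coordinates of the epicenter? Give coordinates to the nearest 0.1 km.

Distance from S−P lag: d = Δt · v_P v_S / (v_P − v_S) = Δt · (6.98·3.59)/(6.98−3.59) ≈ 7.3918·Δt.
So d_A = 137.82, d_B = 204.12, d_C = 203.40 km.
Circle about each station: (x + 2.9)² + (y − 12.0)² = 137.82²; (x − 84.0)² + (y − 11.5)² = 204.12²; (x + 48.9)² + (y − 104.7)² = 203.40².
Subtracting pairs of circle equations eliminates x²+y² and gives linear equations (the radical axes):
173.8 x − 1.0 y = -15634.78
-92.0 x + 185.4 y = -9176.32
Solving the 2×2 system: x ≈ -90.5, y ≈ -94.4 km.
Check against A (with the unrounded x, y): √((x + 2.9)²+(y − 12.0)²) = 137.83 ≈ 137.82 km. ✓

(-90.5, -94.4)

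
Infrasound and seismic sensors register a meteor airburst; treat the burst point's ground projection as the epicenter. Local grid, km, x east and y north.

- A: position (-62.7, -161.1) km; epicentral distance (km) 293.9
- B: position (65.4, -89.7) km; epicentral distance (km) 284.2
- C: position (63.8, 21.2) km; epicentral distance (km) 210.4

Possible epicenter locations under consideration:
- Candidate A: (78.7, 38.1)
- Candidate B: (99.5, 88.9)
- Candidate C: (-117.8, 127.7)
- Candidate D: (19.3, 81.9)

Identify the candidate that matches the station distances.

Candidate C

For each candidate, compare |candidate − station| to the reported distance:
Candidate A: residuals A 49.6, B 155.7, C 187.9 → max 187.9 km
Candidate B: residuals A 4.1, B 102.4, C 133.9 → max 133.9 km
Candidate C: residuals A 0.1, B 0.1, C 0.1 → max 0.1 km
Candidate D: residuals A 37.4, B 106.5, C 135.1 → max 135.1 km
Only Candidate C has all residuals ≈ 0.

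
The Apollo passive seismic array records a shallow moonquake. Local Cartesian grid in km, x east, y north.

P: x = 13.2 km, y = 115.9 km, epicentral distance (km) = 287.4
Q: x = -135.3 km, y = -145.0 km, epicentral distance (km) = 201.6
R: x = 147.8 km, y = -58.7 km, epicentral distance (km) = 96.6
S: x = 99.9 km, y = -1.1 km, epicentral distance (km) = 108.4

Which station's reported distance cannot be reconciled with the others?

P

Solve using three stations at a time. Using Q, R, S (subtract circle equations pairwise → linear system) gives (x, y) ≈ (61.8, -102.5).
Distances from that point to each station vs reported:
  P: calculated 223.8 vs reported 287.4 → residual 63.6 km
  Q: calculated 201.6 vs reported 201.6 → residual 0.0 km
  R: calculated 96.6 vs reported 96.6 → residual 0.0 km
  S: calculated 108.4 vs reported 108.4 → residual 0.0 km
Q, R, S are mutually consistent (residuals ≈ 0); P is off by 63.6 km.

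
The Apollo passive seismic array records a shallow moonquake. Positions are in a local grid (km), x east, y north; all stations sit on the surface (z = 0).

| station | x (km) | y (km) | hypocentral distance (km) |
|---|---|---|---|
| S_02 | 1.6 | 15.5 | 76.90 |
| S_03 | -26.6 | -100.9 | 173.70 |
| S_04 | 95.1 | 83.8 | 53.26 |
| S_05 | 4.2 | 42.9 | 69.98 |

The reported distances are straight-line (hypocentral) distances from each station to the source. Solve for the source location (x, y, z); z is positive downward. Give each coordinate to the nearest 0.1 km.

Each station gives a sphere (x−x_i)² + (y−y_i)² + z² = d_i² (stations at z=0).
Subtracting the S_02 sphere from S_03 and S_04: z² cancels, leaving linear equations in x and y:
-56.4 x − 232.8 y = -13612.52
187.0 x + 136.6 y = 18900.62
Solving: x ≈ 70.908, y ≈ 41.294 km (keep extra digits for the depth step; rounded: 70.9, 41.3).
Then from the S_02 sphere: z² = 76.90² − (x − 1.6)² − (y − 15.5)² with x = 70.908, y = 41.294, so z ≈ 21.087 ≈ 21.1 km.
Check against S_05 (with the unrounded solution): distance 69.98 ≈ 69.98 km. ✓

(70.9, 41.3, 21.1)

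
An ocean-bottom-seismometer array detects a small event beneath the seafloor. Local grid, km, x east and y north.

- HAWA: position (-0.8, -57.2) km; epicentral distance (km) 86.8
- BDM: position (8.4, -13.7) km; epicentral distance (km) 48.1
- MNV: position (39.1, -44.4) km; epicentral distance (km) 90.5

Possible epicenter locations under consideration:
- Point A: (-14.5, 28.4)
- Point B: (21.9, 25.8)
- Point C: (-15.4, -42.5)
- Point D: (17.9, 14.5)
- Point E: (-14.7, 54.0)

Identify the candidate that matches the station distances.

For each candidate, compare |candidate − station| to the reported distance:
Point A: residuals HAWA 0.1, BDM 0.2, MNV 0.1 → max 0.2 km
Point B: residuals HAWA 0.8, BDM 6.4, MNV 18.2 → max 18.2 km
Point C: residuals HAWA 66.1, BDM 10.7, MNV 36.0 → max 66.1 km
Point D: residuals HAWA 12.7, BDM 18.3, MNV 27.9 → max 27.9 km
Point E: residuals HAWA 25.3, BDM 23.4, MNV 21.6 → max 25.3 km
Only Point A has all residuals ≈ 0.

Point A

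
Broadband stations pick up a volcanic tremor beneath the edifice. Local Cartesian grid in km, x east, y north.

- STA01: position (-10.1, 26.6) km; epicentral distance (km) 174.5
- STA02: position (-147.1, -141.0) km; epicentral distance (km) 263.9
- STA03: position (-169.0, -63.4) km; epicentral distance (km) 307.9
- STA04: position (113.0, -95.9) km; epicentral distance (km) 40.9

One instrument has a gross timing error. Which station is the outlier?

STA02

Solve using three stations at a time. Using STA01, STA03, STA04 (subtract circle equations pairwise → linear system) gives (x, y) ≈ (138.9, -64.2).
Distances from that point to each station vs reported:
  STA01: calculated 174.5 vs reported 174.5 → residual 0.0 km
  STA02: calculated 296.1 vs reported 263.9 → residual 32.2 km
  STA03: calculated 307.9 vs reported 307.9 → residual 0.0 km
  STA04: calculated 40.9 vs reported 40.9 → residual 0.0 km
STA01, STA03, STA04 are mutually consistent (residuals ≈ 0); STA02 is off by 32.2 km.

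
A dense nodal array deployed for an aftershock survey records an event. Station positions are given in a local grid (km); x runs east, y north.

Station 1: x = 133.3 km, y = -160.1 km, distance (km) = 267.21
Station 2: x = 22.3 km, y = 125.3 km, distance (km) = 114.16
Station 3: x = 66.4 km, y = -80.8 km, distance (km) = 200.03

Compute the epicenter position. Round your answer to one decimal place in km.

(135.0, 107.1)

Circle about each station: (x − 133.3)² + (y + 160.1)² = 267.21²; (x − 22.3)² + (y − 125.3)² = 114.16²; (x − 66.4)² + (y + 80.8)² = 200.03².
Subtracting the Station 1 equation from the Station 2 and Station 3 equations removes the quadratic terms:
-222.0 x + 570.8 y = 31165.16
-133.8 x + 158.6 y = -1074.12
Solving the 2×2 system: x ≈ 135.0, y ≈ 107.1 km.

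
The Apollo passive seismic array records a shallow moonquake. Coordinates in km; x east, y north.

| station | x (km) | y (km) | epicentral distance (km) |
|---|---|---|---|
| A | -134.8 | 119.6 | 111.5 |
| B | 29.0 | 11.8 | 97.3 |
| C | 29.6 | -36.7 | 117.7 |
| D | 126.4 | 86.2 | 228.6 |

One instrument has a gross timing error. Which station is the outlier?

Solve using three stations at a time. Using A, B, C (subtract circle equations pairwise → linear system) gives (x, y) ≈ (-66.3, 31.6).
Distances from that point to each station vs reported:
  A: calculated 111.5 vs reported 111.5 → residual 0.0 km
  B: calculated 97.3 vs reported 97.3 → residual 0.0 km
  C: calculated 117.7 vs reported 117.7 → residual 0.0 km
  D: calculated 200.3 vs reported 228.6 → residual 28.3 km
A, B, C are mutually consistent (residuals ≈ 0); D is off by 28.3 km.

D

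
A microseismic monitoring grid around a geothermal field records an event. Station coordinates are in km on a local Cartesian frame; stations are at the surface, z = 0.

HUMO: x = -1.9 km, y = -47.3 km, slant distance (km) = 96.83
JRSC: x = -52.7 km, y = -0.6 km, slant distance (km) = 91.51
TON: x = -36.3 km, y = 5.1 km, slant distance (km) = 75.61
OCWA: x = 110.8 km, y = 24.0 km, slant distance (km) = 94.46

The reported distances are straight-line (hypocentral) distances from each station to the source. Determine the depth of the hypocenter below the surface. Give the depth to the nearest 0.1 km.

depth ≈ 29.9 km

Each station gives a sphere (x−x_i)² + (y−y_i)² + z² = d_i² (stations at z=0).
Subtracting the HUMO sphere from JRSC and TON: z² cancels, leaving linear equations in x and y:
-101.6 x + 93.4 y = 1538.72
-68.8 x + 104.8 y = 2761.98
Solving: x ≈ 22.908, y ≈ 41.393 km (keep extra digits for the depth step; rounded: 22.9, 41.4).
Then from the HUMO sphere: z² = 96.83² − (x + 1.9)² − (y + 47.3)² with x = 22.908, y = 41.393, so z ≈ 29.903 ≈ 29.9 km.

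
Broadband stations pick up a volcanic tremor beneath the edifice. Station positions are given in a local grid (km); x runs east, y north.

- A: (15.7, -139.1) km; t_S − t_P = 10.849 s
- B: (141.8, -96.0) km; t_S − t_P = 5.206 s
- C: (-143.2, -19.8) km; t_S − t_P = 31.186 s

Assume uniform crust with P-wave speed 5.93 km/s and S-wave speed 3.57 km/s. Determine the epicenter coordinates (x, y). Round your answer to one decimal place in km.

Distance from S−P lag: d = Δt · v_P v_S / (v_P − v_S) = Δt · (5.93·3.57)/(5.93−3.57) ≈ 8.9704·Δt.
So d_A = 97.32, d_B = 46.70, d_C = 279.75 km.
Circle about each station: (x − 15.7)² + (y + 139.1)² = 97.32²; (x − 141.8)² + (y + 96.0)² = 46.70²; (x + 143.2)² + (y + 19.8)² = 279.75².
Subtracting the A equation from the B and C equations removes the quadratic terms:
252.2 x + 86.2 y = 17018.23
-317.8 x + 238.6 y = -67485.90
Solving the 2×2 system: x ≈ 112.8, y ≈ -132.6 km.
Check against A (with the unrounded x, y): √((x − 15.7)²+(y + 139.1)²) = 97.32 ≈ 97.32 km. ✓

(112.8, -132.6)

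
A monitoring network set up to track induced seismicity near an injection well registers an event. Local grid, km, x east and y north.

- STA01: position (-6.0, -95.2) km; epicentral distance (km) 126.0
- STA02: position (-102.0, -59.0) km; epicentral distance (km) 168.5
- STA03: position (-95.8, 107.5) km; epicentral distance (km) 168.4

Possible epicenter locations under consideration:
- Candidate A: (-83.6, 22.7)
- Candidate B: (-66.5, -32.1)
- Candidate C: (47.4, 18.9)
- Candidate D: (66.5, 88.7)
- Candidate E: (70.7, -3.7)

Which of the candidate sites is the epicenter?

For each candidate, compare |candidate − station| to the reported distance:
Candidate A: residuals STA01 15.1, STA02 84.8, STA03 82.7 → max 84.8 km
Candidate B: residuals STA01 38.6, STA02 124.0, STA03 25.8 → max 124.0 km
Candidate C: residuals STA01 0.0, STA02 0.0, STA03 0.0 → max 0.0 km
Candidate D: residuals STA01 71.7, STA02 55.6, STA03 5.0 → max 71.7 km
Candidate E: residuals STA01 6.6, STA02 12.8, STA03 31.8 → max 31.8 km
Only Candidate C has all residuals ≈ 0.

Candidate C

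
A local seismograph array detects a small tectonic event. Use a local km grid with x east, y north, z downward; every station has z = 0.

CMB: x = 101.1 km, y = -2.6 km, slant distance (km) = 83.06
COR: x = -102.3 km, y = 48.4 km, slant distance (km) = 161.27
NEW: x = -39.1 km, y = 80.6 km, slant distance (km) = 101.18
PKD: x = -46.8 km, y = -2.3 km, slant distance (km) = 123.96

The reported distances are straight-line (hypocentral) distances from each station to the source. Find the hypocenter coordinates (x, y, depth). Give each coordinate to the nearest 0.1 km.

Each station gives a sphere (x−x_i)² + (y−y_i)² + z² = d_i² (stations at z=0).
Subtracting the CMB sphere from COR and NEW: z² cancels, leaving linear equations in x and y:
-406.8 x + 102.0 y = -16529.17
-280.4 x + 166.4 y = -5541.23
Solving: x ≈ 55.902, y ≈ 60.900 km (keep extra digits for the depth step; rounded: 55.9, 60.9).
Then from the CMB sphere: z² = 83.06² − (x − 101.1)² − (y + 2.6)² with x = 55.902, y = 60.900, so z ≈ 28.703 ≈ 28.7 km.
Check against PKD (with the unrounded solution): distance 123.96 ≈ 123.96 km. ✓

x ≈ 55.9 km, y ≈ 60.9 km, depth ≈ 28.7 km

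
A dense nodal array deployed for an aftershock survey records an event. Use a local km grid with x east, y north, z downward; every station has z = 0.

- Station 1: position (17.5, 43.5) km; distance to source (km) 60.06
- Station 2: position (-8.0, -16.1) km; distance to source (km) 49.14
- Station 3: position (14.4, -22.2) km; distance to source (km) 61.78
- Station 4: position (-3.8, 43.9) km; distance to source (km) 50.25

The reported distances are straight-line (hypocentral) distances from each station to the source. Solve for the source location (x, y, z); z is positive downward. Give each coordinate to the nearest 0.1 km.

Each station gives a sphere (x−x_i)² + (y−y_i)² + z² = d_i² (stations at z=0).
Subtracting the Station 1 sphere from Station 2 and Station 3: z² cancels, leaving linear equations in x and y:
-51.0 x − 119.2 y = -682.83
-6.2 x − 131.4 y = -1707.86
Solving: x ≈ -19.095, y ≈ 13.898 km (keep extra digits for the depth step; rounded: -19.1, 13.9).
Then from the Station 1 sphere: z² = 60.06² − (x − 17.5)² − (y − 43.5)² with x = -19.095, y = 13.898, so z ≈ 37.306 ≈ 37.3 km.
Check against Station 4 (with the unrounded solution): distance 50.26 ≈ 50.25 km. ✓

x ≈ -19.1 km, y ≈ 13.9 km, depth ≈ 37.3 km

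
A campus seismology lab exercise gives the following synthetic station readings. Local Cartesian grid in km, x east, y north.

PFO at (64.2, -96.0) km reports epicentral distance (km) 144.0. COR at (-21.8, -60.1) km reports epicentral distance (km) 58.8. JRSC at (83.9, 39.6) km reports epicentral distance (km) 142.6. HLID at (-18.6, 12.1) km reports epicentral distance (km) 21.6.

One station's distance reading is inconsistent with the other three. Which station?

HLID

Solve using three stations at a time. Using PFO, COR, JRSC (subtract circle equations pairwise → linear system) gives (x, y) ≈ (-50.3, -8.7).
Distances from that point to each station vs reported:
  PFO: calculated 144.0 vs reported 144.0 → residual 0.0 km
  COR: calculated 58.8 vs reported 58.8 → residual 0.0 km
  JRSC: calculated 142.6 vs reported 142.6 → residual 0.0 km
  HLID: calculated 37.9 vs reported 21.6 → residual 16.3 km
PFO, COR, JRSC are mutually consistent (residuals ≈ 0); HLID is off by 16.3 km.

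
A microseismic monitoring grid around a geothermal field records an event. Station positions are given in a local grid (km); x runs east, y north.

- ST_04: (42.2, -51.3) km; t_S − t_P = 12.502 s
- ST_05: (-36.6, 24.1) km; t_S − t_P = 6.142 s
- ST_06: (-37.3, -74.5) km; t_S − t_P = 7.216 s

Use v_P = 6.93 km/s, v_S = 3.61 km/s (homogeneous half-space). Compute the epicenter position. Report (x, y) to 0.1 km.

Distance from S−P lag: d = Δt · v_P v_S / (v_P − v_S) = Δt · (6.93·3.61)/(6.93−3.61) ≈ 7.5353·Δt.
So d_ST_04 = 94.21, d_ST_05 = 46.28, d_ST_06 = 54.37 km.
Circle about each station: (x − 42.2)² + (y + 51.3)² = 94.21²; (x + 36.6)² + (y − 24.1)² = 46.28²; (x + 37.3)² + (y + 74.5)² = 54.37².
Subtracting pairs of circle equations eliminates x²+y² and gives linear equations (the radical axes):
-157.6 x + 150.8 y = 4241.53
-159.0 x − 46.4 y = 8448.44
Solving the 2×2 system: x ≈ -47.0, y ≈ -21.0 km.

(-47.0, -21.0)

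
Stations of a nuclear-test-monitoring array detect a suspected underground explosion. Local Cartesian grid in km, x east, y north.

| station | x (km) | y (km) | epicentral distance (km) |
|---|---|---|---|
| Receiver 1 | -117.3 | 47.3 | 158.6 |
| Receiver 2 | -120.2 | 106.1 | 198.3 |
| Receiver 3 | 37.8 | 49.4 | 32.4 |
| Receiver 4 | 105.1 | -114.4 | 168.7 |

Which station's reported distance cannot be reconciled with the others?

Solve using three stations at a time. Using Receiver 2, Receiver 3, Receiver 4 (subtract circle equations pairwise → linear system) gives (x, y) ≈ (70.2, 50.7).
Distances from that point to each station vs reported:
  Receiver 1: calculated 187.5 vs reported 158.6 → residual 28.9 km
  Receiver 2: calculated 198.3 vs reported 198.3 → residual 0.0 km
  Receiver 3: calculated 32.4 vs reported 32.4 → residual 0.0 km
  Receiver 4: calculated 168.7 vs reported 168.7 → residual 0.0 km
Receiver 2, Receiver 3, Receiver 4 are mutually consistent (residuals ≈ 0); Receiver 1 is off by 28.9 km.

Receiver 1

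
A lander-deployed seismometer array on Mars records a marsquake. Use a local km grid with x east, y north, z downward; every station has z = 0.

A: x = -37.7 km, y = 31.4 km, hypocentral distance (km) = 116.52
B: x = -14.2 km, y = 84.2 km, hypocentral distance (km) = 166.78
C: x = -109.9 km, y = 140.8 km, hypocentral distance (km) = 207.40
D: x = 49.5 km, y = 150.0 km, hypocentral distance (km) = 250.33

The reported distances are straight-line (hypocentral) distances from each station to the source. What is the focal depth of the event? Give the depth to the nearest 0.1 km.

Each station gives a sphere (x−x_i)² + (y−y_i)² + z² = d_i² (stations at z=0).
Subtracting the A sphere from B and C: z² cancels, leaving linear equations in x and y:
47.0 x + 105.6 y = -9354.63
-144.4 x + 218.8 y = 57.55
Solving: x ≈ -80.403, y ≈ -52.800 km (keep extra digits for the depth step; rounded: -80.4, -52.8).
Then from the A sphere: z² = 116.52² − (x + 37.7)² − (y − 31.4)² with x = -80.403, y = -52.800, so z ≈ 68.291 ≈ 68.3 km.

z ≈ 68.3 km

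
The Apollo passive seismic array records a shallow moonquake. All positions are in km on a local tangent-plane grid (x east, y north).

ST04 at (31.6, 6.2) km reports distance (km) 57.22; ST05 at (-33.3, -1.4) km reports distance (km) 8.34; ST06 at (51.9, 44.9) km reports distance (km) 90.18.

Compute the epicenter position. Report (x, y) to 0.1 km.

Circle about each station: (x − 31.6)² + (y − 6.2)² = 57.22²; (x + 33.3)² + (y + 1.4)² = 8.34²; (x − 51.9)² + (y − 44.9)² = 90.18².
Subtracting pairs of circle equations eliminates x²+y² and gives linear equations (the radical axes):
-129.8 x − 15.2 y = 3278.42
40.6 x + 77.4 y = -1185.68
Solving the 2×2 system: x ≈ -25.0, y ≈ -2.2 km.

(-25.0, -2.2)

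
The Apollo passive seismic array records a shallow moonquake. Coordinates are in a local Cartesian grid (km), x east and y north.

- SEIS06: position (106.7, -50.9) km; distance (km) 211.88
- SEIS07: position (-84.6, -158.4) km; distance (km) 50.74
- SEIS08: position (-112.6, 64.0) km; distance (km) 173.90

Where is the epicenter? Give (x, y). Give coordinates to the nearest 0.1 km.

x ≈ -97.0 km, y ≈ -109.2 km

Circle about each station: (x − 106.7)² + (y + 50.9)² = 211.88²; (x + 84.6)² + (y + 158.4)² = 50.74²; (x + 112.6)² + (y − 64.0)² = 173.90².
Subtracting the SEIS06 equation from the SEIS07 and SEIS08 equations removes the quadratic terms:
-382.6 x − 215.0 y = 60590.61
-438.6 x + 229.8 y = 17450.98
Solving the 2×2 system: x ≈ -97.0, y ≈ -109.2 km.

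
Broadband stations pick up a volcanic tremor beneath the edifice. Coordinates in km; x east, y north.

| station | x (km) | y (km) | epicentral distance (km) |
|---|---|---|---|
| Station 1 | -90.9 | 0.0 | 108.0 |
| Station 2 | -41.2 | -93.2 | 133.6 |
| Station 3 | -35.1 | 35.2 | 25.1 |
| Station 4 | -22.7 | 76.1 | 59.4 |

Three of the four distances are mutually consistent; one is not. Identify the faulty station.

Station 3

Solve using three stations at a time. Using Station 1, Station 2, Station 4 (subtract circle equations pairwise → linear system) gives (x, y) ≈ (13.1, 28.8).
Distances from that point to each station vs reported:
  Station 1: calculated 108.0 vs reported 108.0 → residual 0.0 km
  Station 2: calculated 133.6 vs reported 133.6 → residual 0.0 km
  Station 3: calculated 48.7 vs reported 25.1 → residual 23.6 km
  Station 4: calculated 59.3 vs reported 59.4 → residual 0.1 km
Station 1, Station 2, Station 4 are mutually consistent (residuals ≈ 0); Station 3 is off by 23.6 km.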